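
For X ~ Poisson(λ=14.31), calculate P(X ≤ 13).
0.431986

We have X ~ Poisson(λ=14.31).

The CDF gives us P(X ≤ k).

Using the CDF:
P(X ≤ 13) = 0.431986

This means there's approximately a 43.2% chance that X is at most 13.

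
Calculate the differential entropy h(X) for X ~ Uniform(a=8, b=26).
2.8904 nats

We have X ~ Uniform(a=8, b=26).

The differential entropy measures the uncertainty or information content of the distribution.

For a Uniform distribution with a=8, b=26:
h(X) = 2.8904 nats

(In bits, this would be 4.1699 bits.)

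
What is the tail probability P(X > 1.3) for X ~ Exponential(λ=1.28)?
0.189380

We have X ~ Exponential(λ=1.28).

P(X > 1.3) = 1 - P(X ≤ 1.3)
                = 1 - F(1.3)
                = 1 - 0.810620
                = 0.189380

So there's approximately a 18.9% chance that X exceeds 1.3.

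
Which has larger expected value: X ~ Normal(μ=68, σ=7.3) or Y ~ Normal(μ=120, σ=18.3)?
Y has larger mean (120.0000 > 68.0000)

Compute the expected value for each distribution:

X ~ Normal(μ=68, σ=7.3):
E[X] = 68.0000

Y ~ Normal(μ=120, σ=18.3):
E[Y] = 120.0000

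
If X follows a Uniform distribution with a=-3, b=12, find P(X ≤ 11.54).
0.969333

We have X ~ Uniform(a=-3, b=12).

The CDF gives us P(X ≤ k).

Using the CDF:
P(X ≤ 11.54) = 0.969333

This means there's approximately a 96.9% chance that X is at most 11.54.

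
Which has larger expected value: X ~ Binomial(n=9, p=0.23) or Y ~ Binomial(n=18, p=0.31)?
Y has larger mean (5.5800 > 2.0700)

Compute the expected value for each distribution:

X ~ Binomial(n=9, p=0.23):
E[X] = 2.0700

Y ~ Binomial(n=18, p=0.31):
E[Y] = 5.5800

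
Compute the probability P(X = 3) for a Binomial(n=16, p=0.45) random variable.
0.021505

We have X ~ Binomial(n=16, p=0.45).

For a Binomial distribution, the PMF gives us the probability of each outcome.

Using the PMF formula:
P(X = 3) = 0.021505

Rounded to 4 decimal places: 0.0215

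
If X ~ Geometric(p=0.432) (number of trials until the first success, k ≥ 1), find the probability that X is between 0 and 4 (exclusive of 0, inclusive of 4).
0.895914

We have X ~ Geometric(p=0.432) (number of trials until the first success, k ≥ 1).

To find P(0 < X ≤ 4), we use:
P(0 < X ≤ 4) = P(X ≤ 4) - P(X ≤ 0)
                 = F(4) - F(0)
                 = 0.895914 - 0.000000
                 = 0.895914

So there's approximately a 89.6% chance that X falls in this range.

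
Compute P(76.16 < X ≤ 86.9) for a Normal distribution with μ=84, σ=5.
0.660602

We have X ~ Normal(μ=84, σ=5).

To find P(76.16 < X ≤ 86.9), we use:
P(76.16 < X ≤ 86.9) = P(X ≤ 86.9) - P(X ≤ 76.16)
                 = F(86.9) - F(76.16)
                 = 0.719043 - 0.058441
                 = 0.660602

So there's approximately a 66.1% chance that X falls in this range.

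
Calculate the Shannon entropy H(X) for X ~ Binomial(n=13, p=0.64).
1.9640 nats

We have X ~ Binomial(n=13, p=0.64).

The Shannon entropy measures the uncertainty or information content of the distribution.

For a Binomial distribution with n=13, p=0.64:
H(X) = 1.9640 nats

(In bits, this would be 2.8335 bits.)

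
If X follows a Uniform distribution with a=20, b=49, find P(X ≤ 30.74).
0.370345

We have X ~ Uniform(a=20, b=49).

The CDF gives us P(X ≤ k).

Using the CDF:
P(X ≤ 30.74) = 0.370345

This means there's approximately a 37.0% chance that X is at most 30.74.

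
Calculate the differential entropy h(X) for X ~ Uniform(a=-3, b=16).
2.9444 nats

We have X ~ Uniform(a=-3, b=16).

The differential entropy measures the uncertainty or information content of the distribution.

For a Uniform distribution with a=-3, b=16:
h(X) = 2.9444 nats

(In bits, this would be 4.2479 bits.)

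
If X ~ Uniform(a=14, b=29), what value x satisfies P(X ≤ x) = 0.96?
28.4000

We have X ~ Uniform(a=14, b=29).

We want to find x such that P(X ≤ x) = 0.96.

This is the 96th percentile, which means 96% of values fall below this point.

Using the inverse CDF (quantile function):
x = F⁻¹(0.96) = 28.4000

Verification: P(X ≤ 28.4000) = 0.96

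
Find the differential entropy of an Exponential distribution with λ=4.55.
-0.5151 nats

We have X ~ Exponential(λ=4.55).

The differential entropy measures the uncertainty or information content of the distribution.

For an Exponential distribution with λ=4.55:
h(X) = -0.5151 nats

(In bits, this would be -0.7432 bits.)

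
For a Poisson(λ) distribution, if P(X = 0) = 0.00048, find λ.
λ = 7.6417

For a Poisson(λ) distribution, the PMF at 0 is:
P(X = 0) = λ^0 e^(-λ) / 0! = e^(-λ)

Given P(X = 0) = 0.00048:
e^(-λ) = 0.00048
-λ = ln(0.00048)
λ = -ln(0.00048) = 7.6417

Verification: e^(-7.6417) = 0.00048 ✓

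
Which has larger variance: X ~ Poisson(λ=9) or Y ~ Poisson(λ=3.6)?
X has larger variance (9.0000 > 3.6000)

Compute the variance for each distribution:

X ~ Poisson(λ=9):
Var(X) = 9.0000

Y ~ Poisson(λ=3.6):
Var(Y) = 3.6000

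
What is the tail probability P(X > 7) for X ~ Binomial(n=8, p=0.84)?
0.247876

We have X ~ Binomial(n=8, p=0.84).

P(X > 7) = 1 - P(X ≤ 7)
                = 1 - F(7)
                = 1 - 0.752124
                = 0.247876

So there's approximately a 24.8% chance that X exceeds 7.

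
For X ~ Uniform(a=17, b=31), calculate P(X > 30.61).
0.027857

We have X ~ Uniform(a=17, b=31).

P(X > 30.61) = 1 - P(X ≤ 30.61)
                = 1 - F(30.61)
                = 1 - 0.972143
                = 0.027857

So there's approximately a 2.8% chance that X exceeds 30.61.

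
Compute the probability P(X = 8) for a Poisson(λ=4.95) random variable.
0.063323

We have X ~ Poisson(λ=4.95).

For a Poisson distribution, the PMF gives us the probability of each outcome.

Using the PMF formula:
P(X = 8) = 0.063323

Rounded to 4 decimal places: 0.0633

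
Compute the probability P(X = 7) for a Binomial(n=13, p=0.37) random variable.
0.101853

We have X ~ Binomial(n=13, p=0.37).

For a Binomial distribution, the PMF gives us the probability of each outcome.

Using the PMF formula:
P(X = 7) = 0.101853

Rounded to 4 decimal places: 0.1019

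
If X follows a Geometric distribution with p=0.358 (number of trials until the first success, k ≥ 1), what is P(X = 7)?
0.025066

We have X ~ Geometric(p=0.358) (number of trials until the first success, k ≥ 1).

For a Geometric distribution, the PMF gives us the probability of each outcome.

Using the PMF formula:
P(X = 7) = 0.025066

Rounded to 4 decimal places: 0.0251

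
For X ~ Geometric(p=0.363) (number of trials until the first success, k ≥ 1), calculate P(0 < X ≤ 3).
0.741525

We have X ~ Geometric(p=0.363) (number of trials until the first success, k ≥ 1).

To find P(0 < X ≤ 3), we use:
P(0 < X ≤ 3) = P(X ≤ 3) - P(X ≤ 0)
                 = F(3) - F(0)
                 = 0.741525 - 0.000000
                 = 0.741525

So there's approximately a 74.2% chance that X falls in this range.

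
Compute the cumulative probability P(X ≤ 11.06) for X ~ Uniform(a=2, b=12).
0.906000

We have X ~ Uniform(a=2, b=12).

The CDF gives us P(X ≤ k).

Using the CDF:
P(X ≤ 11.06) = 0.906000

This means there's approximately a 90.6% chance that X is at most 11.06.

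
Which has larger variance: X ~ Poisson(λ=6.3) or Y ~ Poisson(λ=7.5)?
Y has larger variance (7.5000 > 6.3000)

Compute the variance for each distribution:

X ~ Poisson(λ=6.3):
Var(X) = 6.3000

Y ~ Poisson(λ=7.5):
Var(Y) = 7.5000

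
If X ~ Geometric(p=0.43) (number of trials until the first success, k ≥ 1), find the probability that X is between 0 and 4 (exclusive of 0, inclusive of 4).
0.894440

We have X ~ Geometric(p=0.43) (number of trials until the first success, k ≥ 1).

To find P(0 < X ≤ 4), we use:
P(0 < X ≤ 4) = P(X ≤ 4) - P(X ≤ 0)
                 = F(4) - F(0)
                 = 0.894440 - 0.000000
                 = 0.894440

So there's approximately a 89.4% chance that X falls in this range.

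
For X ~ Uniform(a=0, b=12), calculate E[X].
6.0000

We have X ~ Uniform(a=0, b=12).

For a Uniform distribution with a=0, b=12:
E[X] = 6.0000

This is the expected (average) value of X.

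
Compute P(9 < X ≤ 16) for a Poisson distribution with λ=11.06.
0.607810

We have X ~ Poisson(λ=11.06).

To find P(9 < X ≤ 16), we use:
P(9 < X ≤ 16) = P(X ≤ 16) - P(X ≤ 9)
                 = F(16) - F(9)
                 = 0.941845 - 0.334035
                 = 0.607810

So there's approximately a 60.8% chance that X falls in this range.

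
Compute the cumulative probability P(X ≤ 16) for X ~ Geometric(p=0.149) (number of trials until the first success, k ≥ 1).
0.924339

We have X ~ Geometric(p=0.149) (number of trials until the first success, k ≥ 1).

The CDF gives us P(X ≤ k).

Using the CDF:
P(X ≤ 16) = 0.924339

This means there's approximately a 92.4% chance that X is at most 16.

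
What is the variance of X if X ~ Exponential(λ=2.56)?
0.1526

We have X ~ Exponential(λ=2.56).

For an Exponential distribution with λ=2.56:
Var(X) = 0.1526

The variance measures the spread of the distribution around the mean.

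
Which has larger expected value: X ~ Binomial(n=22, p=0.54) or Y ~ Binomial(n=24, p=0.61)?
Y has larger mean (14.6400 > 11.8800)

Compute the expected value for each distribution:

X ~ Binomial(n=22, p=0.54):
E[X] = 11.8800

Y ~ Binomial(n=24, p=0.61):
E[Y] = 14.6400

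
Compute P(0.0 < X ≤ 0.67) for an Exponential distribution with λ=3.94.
0.928624

We have X ~ Exponential(λ=3.94).

To find P(0.0 < X ≤ 0.67), we use:
P(0.0 < X ≤ 0.67) = P(X ≤ 0.67) - P(X ≤ 0.0)
                 = F(0.67) - F(0.0)
                 = 0.928624 - 0.000000
                 = 0.928624

So there's approximately a 92.9% chance that X falls in this range.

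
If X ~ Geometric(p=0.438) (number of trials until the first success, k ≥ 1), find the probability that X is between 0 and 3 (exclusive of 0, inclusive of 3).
0.822496

We have X ~ Geometric(p=0.438) (number of trials until the first success, k ≥ 1).

To find P(0 < X ≤ 3), we use:
P(0 < X ≤ 3) = P(X ≤ 3) - P(X ≤ 0)
                 = F(3) - F(0)
                 = 0.822496 - 0.000000
                 = 0.822496

So there's approximately a 82.2% chance that X falls in this range.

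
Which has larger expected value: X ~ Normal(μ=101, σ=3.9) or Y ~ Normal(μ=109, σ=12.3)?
Y has larger mean (109.0000 > 101.0000)

Compute the expected value for each distribution:

X ~ Normal(μ=101, σ=3.9):
E[X] = 101.0000

Y ~ Normal(μ=109, σ=12.3):
E[Y] = 109.0000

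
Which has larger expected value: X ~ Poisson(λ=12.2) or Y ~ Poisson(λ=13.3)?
Y has larger mean (13.3000 > 12.2000)

Compute the expected value for each distribution:

X ~ Poisson(λ=12.2):
E[X] = 12.2000

Y ~ Poisson(λ=13.3):
E[Y] = 13.3000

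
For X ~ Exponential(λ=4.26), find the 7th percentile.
0.0170

We have X ~ Exponential(λ=4.26).

We want to find x such that P(X ≤ x) = 0.07.

This is the 7th percentile, which means 7% of values fall below this point.

Using the inverse CDF (quantile function):
x = F⁻¹(0.07) = 0.0170

Verification: P(X ≤ 0.0170) = 0.07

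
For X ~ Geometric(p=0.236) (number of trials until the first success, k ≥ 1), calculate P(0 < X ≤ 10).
0.932246

We have X ~ Geometric(p=0.236) (number of trials until the first success, k ≥ 1).

To find P(0 < X ≤ 10), we use:
P(0 < X ≤ 10) = P(X ≤ 10) - P(X ≤ 0)
                 = F(10) - F(0)
                 = 0.932246 - 0.000000
                 = 0.932246

So there's approximately a 93.2% chance that X falls in this range.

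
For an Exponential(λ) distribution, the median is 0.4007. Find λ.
λ = 1.7298

For X ~ Exponential(λ), the CDF is F(x) = 1 - e^(-λx).
The median m satisfies F(m) = 0.5:
1 - e^(-λm) = 0.5
e^(-λm) = 0.5
λm = ln(2)
m = ln(2) / λ

Given m = 0.4007:
λ = ln(2) / 0.4007 = 0.693147 / 0.4007 = 1.7298

Verification: ln(2) / 1.7298 = 0.4007 ✓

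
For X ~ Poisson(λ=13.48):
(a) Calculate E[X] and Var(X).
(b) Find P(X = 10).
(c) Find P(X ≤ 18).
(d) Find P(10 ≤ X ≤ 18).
(a) E[X] = 13.4800, Var(X) = 13.4800
(b) P(X = 10) = 0.076357
(c) P(X ≤ 18) = 0.909325
(d) P(10 ≤ X ≤ 18) = 0.772932

We have X ~ Poisson(λ=13.48).

(a) Moments:
E[X] = 13.4800
Var(X) = 13.4800
σ = √Var(X) = 3.6715

(b) Point probability using PMF:
P(X = 10) = 0.076357

(c) Cumulative probability using CDF:
P(X ≤ 18) = F(18) = 0.909325

(d) Range probability:
P(10 ≤ X ≤ 18) = P(X ≤ 18) - P(X ≤ 9)
                   = F(18) - F(9)
                   = 0.909325 - 0.136393
                   = 0.772932

This means approximately 77.3% of outcomes fall in the interval [10, 18].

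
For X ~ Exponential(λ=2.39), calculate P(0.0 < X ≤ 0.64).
0.783378

We have X ~ Exponential(λ=2.39).

To find P(0.0 < X ≤ 0.64), we use:
P(0.0 < X ≤ 0.64) = P(X ≤ 0.64) - P(X ≤ 0.0)
                 = F(0.64) - F(0.0)
                 = 0.783378 - 0.000000
                 = 0.783378

So there's approximately a 78.3% chance that X falls in this range.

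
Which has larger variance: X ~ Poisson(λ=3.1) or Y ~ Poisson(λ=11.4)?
Y has larger variance (11.4000 > 3.1000)

Compute the variance for each distribution:

X ~ Poisson(λ=3.1):
Var(X) = 3.1000

Y ~ Poisson(λ=11.4):
Var(Y) = 11.4000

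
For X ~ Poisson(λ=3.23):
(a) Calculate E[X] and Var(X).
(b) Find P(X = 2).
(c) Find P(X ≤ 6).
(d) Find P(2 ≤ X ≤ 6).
(a) E[X] = 3.2300, Var(X) = 3.2300
(b) P(X = 2) = 0.206350
(c) P(X ≤ 6) = 0.953533
(d) P(2 ≤ X ≤ 6) = 0.786205

We have X ~ Poisson(λ=3.23).

(a) Moments:
E[X] = 3.2300
Var(X) = 3.2300
σ = √Var(X) = 1.7972

(b) Point probability using PMF:
P(X = 2) = 0.206350

(c) Cumulative probability using CDF:
P(X ≤ 6) = F(6) = 0.953533

(d) Range probability:
P(2 ≤ X ≤ 6) = P(X ≤ 6) - P(X ≤ 1)
                   = F(6) - F(1)
                   = 0.953533 - 0.167328
                   = 0.786205

This means approximately 78.6% of outcomes fall in the interval [2, 6].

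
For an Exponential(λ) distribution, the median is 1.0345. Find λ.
λ = 0.6700

For X ~ Exponential(λ), the CDF is F(x) = 1 - e^(-λx).
The median m satisfies F(m) = 0.5:
1 - e^(-λm) = 0.5
e^(-λm) = 0.5
λm = ln(2)
m = ln(2) / λ

Given m = 1.0345:
λ = ln(2) / 1.0345 = 0.693147 / 1.0345 = 0.6700

Verification: ln(2) / 0.6700 = 1.0345 ✓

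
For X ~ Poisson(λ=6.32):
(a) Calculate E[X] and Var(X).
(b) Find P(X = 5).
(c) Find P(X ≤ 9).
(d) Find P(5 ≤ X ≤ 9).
(a) E[X] = 6.3200, Var(X) = 6.3200
(b) P(X = 5) = 0.151239
(c) P(X ≤ 9) = 0.892290
(d) P(5 ≤ X ≤ 9) = 0.647788

We have X ~ Poisson(λ=6.32).

(a) Moments:
E[X] = 6.3200
Var(X) = 6.3200
σ = √Var(X) = 2.5140

(b) Point probability using PMF:
P(X = 5) = 0.151239

(c) Cumulative probability using CDF:
P(X ≤ 9) = F(9) = 0.892290

(d) Range probability:
P(5 ≤ X ≤ 9) = P(X ≤ 9) - P(X ≤ 4)
                   = F(9) - F(4)
                   = 0.892290 - 0.244502
                   = 0.647788

This means approximately 64.8% of outcomes fall in the interval [5, 9].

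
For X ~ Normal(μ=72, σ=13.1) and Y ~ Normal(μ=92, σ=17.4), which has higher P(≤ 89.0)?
X has higher probability (P(X ≤ 89.0) = 0.9028 > P(Y ≤ 89.0) = 0.4316)

Compute P(≤ 89.0) for each distribution:

X ~ Normal(μ=72, σ=13.1):
P(X ≤ 89.0) = 0.9028

Y ~ Normal(μ=92, σ=17.4):
P(Y ≤ 89.0) = 0.4316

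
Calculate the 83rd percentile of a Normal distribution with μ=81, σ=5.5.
86.2479

We have X ~ Normal(μ=81, σ=5.5).

We want to find x such that P(X ≤ x) = 0.83.

This is the 83rd percentile, which means 83% of values fall below this point.

Using the inverse CDF (quantile function):
x = F⁻¹(0.83) = 86.2479

Verification: P(X ≤ 86.2479) = 0.83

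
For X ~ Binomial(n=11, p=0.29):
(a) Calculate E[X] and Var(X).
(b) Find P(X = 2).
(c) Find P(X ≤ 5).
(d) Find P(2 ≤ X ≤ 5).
(a) E[X] = 3.1900, Var(X) = 2.2649
(b) P(X = 2) = 0.212072
(c) P(X ≤ 5) = 0.932562
(d) P(2 ≤ X ≤ 5) = 0.805608

We have X ~ Binomial(n=11, p=0.29).

(a) Moments:
E[X] = 3.1900
Var(X) = 2.2649
σ = √Var(X) = 1.5050

(b) Point probability using PMF:
P(X = 2) = 0.212072

(c) Cumulative probability using CDF:
P(X ≤ 5) = F(5) = 0.932562

(d) Range probability:
P(2 ≤ X ≤ 5) = P(X ≤ 5) - P(X ≤ 1)
                   = F(5) - F(1)
                   = 0.932562 - 0.126954
                   = 0.805608

This means approximately 80.6% of outcomes fall in the interval [2, 5].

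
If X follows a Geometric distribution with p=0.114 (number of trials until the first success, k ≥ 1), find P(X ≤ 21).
0.921276

We have X ~ Geometric(p=0.114) (number of trials until the first success, k ≥ 1).

The CDF gives us P(X ≤ k).

Using the CDF:
P(X ≤ 21) = 0.921276

This means there's approximately a 92.1% chance that X is at most 21.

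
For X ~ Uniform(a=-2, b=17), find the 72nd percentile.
11.6800

We have X ~ Uniform(a=-2, b=17).

We want to find x such that P(X ≤ x) = 0.72.

This is the 72nd percentile, which means 72% of values fall below this point.

Using the inverse CDF (quantile function):
x = F⁻¹(0.72) = 11.6800

Verification: P(X ≤ 11.6800) = 0.72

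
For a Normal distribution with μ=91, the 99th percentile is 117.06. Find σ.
σ = 11.2021

For X ~ Normal(μ, σ), the p-th percentile satisfies x = μ + z_p × σ,
where z_p = Φ⁻¹(p) is the standard normal quantile.

Step 1: z_{0.99} = Φ⁻¹(0.99) = 2.3263

Step 2: Solve for σ:
117.06 = 91 + 2.3263 × σ
σ = (117.06 - 91) / 2.3263
σ = 26.06 / 2.3263
σ = 11.2021

Verification: μ + z × σ = 91 + 2.3263 × 11.2021 = 117.06 ✓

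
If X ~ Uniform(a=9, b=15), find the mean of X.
12.0000

We have X ~ Uniform(a=9, b=15).

For a Uniform distribution with a=9, b=15:
E[X] = 12.0000

This is the expected (average) value of X.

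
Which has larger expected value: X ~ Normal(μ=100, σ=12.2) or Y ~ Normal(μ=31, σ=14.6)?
X has larger mean (100.0000 > 31.0000)

Compute the expected value for each distribution:

X ~ Normal(μ=100, σ=12.2):
E[X] = 100.0000

Y ~ Normal(μ=31, σ=14.6):
E[Y] = 31.0000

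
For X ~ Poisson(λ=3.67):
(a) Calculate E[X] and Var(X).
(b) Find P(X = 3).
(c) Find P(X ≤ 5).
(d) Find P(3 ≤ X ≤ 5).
(a) E[X] = 3.6700, Var(X) = 3.6700
(b) P(X = 3) = 0.209887
(c) P(X ≤ 5) = 0.834352
(d) P(3 ≤ X ≤ 5) = 0.543806

We have X ~ Poisson(λ=3.67).

(a) Moments:
E[X] = 3.6700
Var(X) = 3.6700
σ = √Var(X) = 1.9157

(b) Point probability using PMF:
P(X = 3) = 0.209887

(c) Cumulative probability using CDF:
P(X ≤ 5) = F(5) = 0.834352

(d) Range probability:
P(3 ≤ X ≤ 5) = P(X ≤ 5) - P(X ≤ 2)
                   = F(5) - F(2)
                   = 0.834352 - 0.290545
                   = 0.543806

This means approximately 54.4% of outcomes fall in the interval [3, 5].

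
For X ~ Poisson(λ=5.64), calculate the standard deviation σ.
2.3749

We have X ~ Poisson(λ=5.64).

For a Poisson distribution with λ=5.64:
σ = √Var(X) = 2.3749

The standard deviation is the square root of the variance.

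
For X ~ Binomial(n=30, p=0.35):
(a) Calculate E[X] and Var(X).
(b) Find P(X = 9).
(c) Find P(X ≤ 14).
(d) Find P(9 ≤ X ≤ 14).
(a) E[X] = 10.5000, Var(X) = 6.8250
(b) P(X = 9) = 0.132845
(c) P(X ≤ 14) = 0.934810
(d) P(9 ≤ X ≤ 14) = 0.710115

We have X ~ Binomial(n=30, p=0.35).

(a) Moments:
E[X] = 10.5000
Var(X) = 6.8250
σ = √Var(X) = 2.6125

(b) Point probability using PMF:
P(X = 9) = 0.132845

(c) Cumulative probability using CDF:
P(X ≤ 14) = F(14) = 0.934810

(d) Range probability:
P(9 ≤ X ≤ 14) = P(X ≤ 14) - P(X ≤ 8)
                   = F(14) - F(8)
                   = 0.934810 - 0.224696
                   = 0.710115

This means approximately 71.0% of outcomes fall in the interval [9, 14].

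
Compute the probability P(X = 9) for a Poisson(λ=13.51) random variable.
0.056081

We have X ~ Poisson(λ=13.51).

For a Poisson distribution, the PMF gives us the probability of each outcome.

Using the PMF formula:
P(X = 9) = 0.056081

Rounded to 4 decimal places: 0.0561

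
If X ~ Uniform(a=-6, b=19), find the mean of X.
6.5000

We have X ~ Uniform(a=-6, b=19).

For a Uniform distribution with a=-6, b=19:
E[X] = 6.5000

This is the expected (average) value of X.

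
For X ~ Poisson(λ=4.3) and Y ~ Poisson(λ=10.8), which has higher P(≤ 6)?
X has higher probability (P(X ≤ 6) = 0.8558 > P(Y ≤ 6) = 0.0872)

Compute P(≤ 6) for each distribution:

X ~ Poisson(λ=4.3):
P(X ≤ 6) = 0.8558

Y ~ Poisson(λ=10.8):
P(Y ≤ 6) = 0.0872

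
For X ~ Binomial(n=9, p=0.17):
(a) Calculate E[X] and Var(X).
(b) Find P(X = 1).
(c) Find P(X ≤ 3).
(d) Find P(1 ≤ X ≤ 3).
(a) E[X] = 1.5300, Var(X) = 1.2699
(b) P(X = 1) = 0.344601
(c) P(X ≤ 3) = 0.948790
(d) P(1 ≤ X ≤ 3) = 0.761850

We have X ~ Binomial(n=9, p=0.17).

(a) Moments:
E[X] = 1.5300
Var(X) = 1.2699
σ = √Var(X) = 1.1269

(b) Point probability using PMF:
P(X = 1) = 0.344601

(c) Cumulative probability using CDF:
P(X ≤ 3) = F(3) = 0.948790

(d) Range probability:
P(1 ≤ X ≤ 3) = P(X ≤ 3) - P(X ≤ 0)
                   = F(3) - F(0)
                   = 0.948790 - 0.186940
                   = 0.761850

This means approximately 76.2% of outcomes fall in the interval [1, 3].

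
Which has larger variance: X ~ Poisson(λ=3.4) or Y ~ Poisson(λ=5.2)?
Y has larger variance (5.2000 > 3.4000)

Compute the variance for each distribution:

X ~ Poisson(λ=3.4):
Var(X) = 3.4000

Y ~ Poisson(λ=5.2):
Var(Y) = 5.2000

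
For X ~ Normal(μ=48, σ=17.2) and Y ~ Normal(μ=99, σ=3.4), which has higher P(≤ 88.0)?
X has higher probability (P(X ≤ 88.0) = 0.9900 > P(Y ≤ 88.0) = 0.0006)

Compute P(≤ 88.0) for each distribution:

X ~ Normal(μ=48, σ=17.2):
P(X ≤ 88.0) = 0.9900

Y ~ Normal(μ=99, σ=3.4):
P(Y ≤ 88.0) = 0.0006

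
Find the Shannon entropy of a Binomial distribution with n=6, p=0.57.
1.6054 nats

We have X ~ Binomial(n=6, p=0.57).

The Shannon entropy measures the uncertainty or information content of the distribution.

For a Binomial distribution with n=6, p=0.57:
H(X) = 1.6054 nats

(In bits, this would be 2.3161 bits.)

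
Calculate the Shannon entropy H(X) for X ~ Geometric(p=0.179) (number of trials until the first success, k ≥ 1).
2.6250 nats

We have X ~ Geometric(p=0.179) (number of trials until the first success, k ≥ 1).

The Shannon entropy measures the uncertainty or information content of the distribution.

For a Geometric distribution with p=0.179 (number of trials until the first success, k ≥ 1):
H(X) = 2.6250 nats

(In bits, this would be 3.7871 bits.)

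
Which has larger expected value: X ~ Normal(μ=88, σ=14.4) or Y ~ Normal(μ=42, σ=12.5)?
X has larger mean (88.0000 > 42.0000)

Compute the expected value for each distribution:

X ~ Normal(μ=88, σ=14.4):
E[X] = 88.0000

Y ~ Normal(μ=42, σ=12.5):
E[Y] = 42.0000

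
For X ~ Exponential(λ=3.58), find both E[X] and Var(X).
E[X] = 0.2793, Var(X) = 0.0780

We have X ~ Exponential(λ=3.58).

For an Exponential distribution with λ=3.58:

Expected value:
E[X] = 0.2793

Variance:
Var(X) = 0.0780

Standard deviation:
σ = √Var(X) = 0.2793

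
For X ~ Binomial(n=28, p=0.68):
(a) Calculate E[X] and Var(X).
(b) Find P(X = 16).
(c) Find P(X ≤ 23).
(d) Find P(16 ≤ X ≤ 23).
(a) E[X] = 19.0400, Var(X) = 6.0928
(b) P(X = 16) = 0.073304
(c) P(X ≤ 23) = 0.970512
(d) P(16 ≤ X ≤ 23) = 0.892008

We have X ~ Binomial(n=28, p=0.68).

(a) Moments:
E[X] = 19.0400
Var(X) = 6.0928
σ = √Var(X) = 2.4684

(b) Point probability using PMF:
P(X = 16) = 0.073304

(c) Cumulative probability using CDF:
P(X ≤ 23) = F(23) = 0.970512

(d) Range probability:
P(16 ≤ X ≤ 23) = P(X ≤ 23) - P(X ≤ 15)
                   = F(23) - F(15)
                   = 0.970512 - 0.078505
                   = 0.892008

This means approximately 89.2% of outcomes fall in the interval [16, 23].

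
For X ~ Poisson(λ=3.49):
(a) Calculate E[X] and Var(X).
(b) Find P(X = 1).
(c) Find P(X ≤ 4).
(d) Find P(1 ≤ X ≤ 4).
(a) E[X] = 3.4900, Var(X) = 3.4900
(b) P(X = 1) = 0.106448
(c) P(X ≤ 4) = 0.727332
(d) P(1 ≤ X ≤ 4) = 0.696831

We have X ~ Poisson(λ=3.49).

(a) Moments:
E[X] = 3.4900
Var(X) = 3.4900
σ = √Var(X) = 1.8682

(b) Point probability using PMF:
P(X = 1) = 0.106448

(c) Cumulative probability using CDF:
P(X ≤ 4) = F(4) = 0.727332

(d) Range probability:
P(1 ≤ X ≤ 4) = P(X ≤ 4) - P(X ≤ 0)
                   = F(4) - F(0)
                   = 0.727332 - 0.030501
                   = 0.696831

This means approximately 69.7% of outcomes fall in the interval [1, 4].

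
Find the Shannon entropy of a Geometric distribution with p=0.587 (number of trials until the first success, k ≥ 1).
1.1549 nats

We have X ~ Geometric(p=0.587) (number of trials until the first success, k ≥ 1).

The Shannon entropy measures the uncertainty or information content of the distribution.

For a Geometric distribution with p=0.587 (number of trials until the first success, k ≥ 1):
H(X) = 1.1549 nats

(In bits, this would be 1.6662 bits.)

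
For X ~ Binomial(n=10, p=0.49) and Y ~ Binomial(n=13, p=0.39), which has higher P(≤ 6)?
X has higher probability (P(X ≤ 6) = 0.8440 > P(Y ≤ 6) = 0.7935)

Compute P(≤ 6) for each distribution:

X ~ Binomial(n=10, p=0.49):
P(X ≤ 6) = 0.8440

Y ~ Binomial(n=13, p=0.39):
P(Y ≤ 6) = 0.7935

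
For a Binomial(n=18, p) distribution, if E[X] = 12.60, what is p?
p = 0.7

For a Binomial(n, p) distribution:
E[X] = n × p

Given n = 18 and E[X] = 12.60:
12.60 = 18 × p
p = 12.60 / 18 = 0.7

Verification: Binomial(18, 0.7) has E[X] = 12.60 ✓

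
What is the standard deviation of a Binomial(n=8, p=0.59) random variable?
1.3911

We have X ~ Binomial(n=8, p=0.59).

For a Binomial distribution with n=8, p=0.59:
σ = √Var(X) = 1.3911

The standard deviation is the square root of the variance.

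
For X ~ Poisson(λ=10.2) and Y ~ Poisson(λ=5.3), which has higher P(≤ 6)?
Y has higher probability (P(Y ≤ 6) = 0.7171 > P(X ≤ 6) = 0.1180)

Compute P(≤ 6) for each distribution:

X ~ Poisson(λ=10.2):
P(X ≤ 6) = 0.1180

Y ~ Poisson(λ=5.3):
P(Y ≤ 6) = 0.7171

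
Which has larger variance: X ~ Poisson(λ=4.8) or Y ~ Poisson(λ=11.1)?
Y has larger variance (11.1000 > 4.8000)

Compute the variance for each distribution:

X ~ Poisson(λ=4.8):
Var(X) = 4.8000

Y ~ Poisson(λ=11.1):
Var(Y) = 11.1000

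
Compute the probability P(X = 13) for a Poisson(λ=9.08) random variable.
0.052173

We have X ~ Poisson(λ=9.08).

For a Poisson distribution, the PMF gives us the probability of each outcome.

Using the PMF formula:
P(X = 13) = 0.052173

Rounded to 4 decimal places: 0.0522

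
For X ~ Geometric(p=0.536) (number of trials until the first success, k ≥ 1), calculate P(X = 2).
0.248704

We have X ~ Geometric(p=0.536) (number of trials until the first success, k ≥ 1).

For a Geometric distribution, the PMF gives us the probability of each outcome.

Using the PMF formula:
P(X = 2) = 0.248704

Rounded to 4 decimal places: 0.2487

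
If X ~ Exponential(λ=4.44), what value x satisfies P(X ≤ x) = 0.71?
0.2788

We have X ~ Exponential(λ=4.44).

We want to find x such that P(X ≤ x) = 0.71.

This is the 71st percentile, which means 71% of values fall below this point.

Using the inverse CDF (quantile function):
x = F⁻¹(0.71) = 0.2788

Verification: P(X ≤ 0.2788) = 0.71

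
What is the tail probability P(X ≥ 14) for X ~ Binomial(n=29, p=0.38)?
0.170976

We have X ~ Binomial(n=29, p=0.38).

For discrete distributions, P(X ≥ 14) = 1 - P(X ≤ 13).

P(X ≤ 13) = 0.829024
P(X ≥ 14) = 1 - 0.829024 = 0.170976

So there's approximately a 17.1% chance that X is at least 14.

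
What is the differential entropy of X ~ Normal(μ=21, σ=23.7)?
4.5844 nats

We have X ~ Normal(μ=21, σ=23.7).

The differential entropy measures the uncertainty or information content of the distribution.

For a Normal distribution with μ=21, σ=23.7:
h(X) = 4.5844 nats

(In bits, this would be 6.6139 bits.)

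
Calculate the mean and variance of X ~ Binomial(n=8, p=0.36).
E[X] = 2.8800, Var(X) = 1.8432

We have X ~ Binomial(n=8, p=0.36).

For a Binomial distribution with n=8, p=0.36:

Expected value:
E[X] = 2.8800

Variance:
Var(X) = 1.8432

Standard deviation:
σ = √Var(X) = 1.3576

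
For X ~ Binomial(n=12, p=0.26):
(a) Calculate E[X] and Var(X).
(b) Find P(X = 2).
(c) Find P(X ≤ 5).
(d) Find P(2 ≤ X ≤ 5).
(a) E[X] = 3.1200, Var(X) = 2.3088
(b) P(X = 2) = 0.219689
(c) P(X ≤ 5) = 0.935376
(d) P(2 ≤ X ≤ 5) = 0.794727

We have X ~ Binomial(n=12, p=0.26).

(a) Moments:
E[X] = 3.1200
Var(X) = 2.3088
σ = √Var(X) = 1.5195

(b) Point probability using PMF:
P(X = 2) = 0.219689

(c) Cumulative probability using CDF:
P(X ≤ 5) = F(5) = 0.935376

(d) Range probability:
P(2 ≤ X ≤ 5) = P(X ≤ 5) - P(X ≤ 1)
                   = F(5) - F(1)
                   = 0.935376 - 0.140649
                   = 0.794727

This means approximately 79.5% of outcomes fall in the interval [2, 5].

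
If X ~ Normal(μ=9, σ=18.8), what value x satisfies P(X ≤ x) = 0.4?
4.2371

We have X ~ Normal(μ=9, σ=18.8).

We want to find x such that P(X ≤ x) = 0.4.

This is the 40th percentile, which means 40% of values fall below this point.

Using the inverse CDF (quantile function):
x = F⁻¹(0.4) = 4.2371

Verification: P(X ≤ 4.2371) = 0.4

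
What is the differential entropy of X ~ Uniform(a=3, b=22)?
2.9444 nats

We have X ~ Uniform(a=3, b=22).

The differential entropy measures the uncertainty or information content of the distribution.

For a Uniform distribution with a=3, b=22:
h(X) = 2.9444 nats

(In bits, this would be 4.2479 bits.)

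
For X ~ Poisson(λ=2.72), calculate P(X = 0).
0.065875

We have X ~ Poisson(λ=2.72).

For a Poisson distribution, the PMF gives us the probability of each outcome.

Using the PMF formula:
P(X = 0) = 0.065875

Rounded to 4 decimal places: 0.0659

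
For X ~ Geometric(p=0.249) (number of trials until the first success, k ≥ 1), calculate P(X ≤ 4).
0.681903

We have X ~ Geometric(p=0.249) (number of trials until the first success, k ≥ 1).

The CDF gives us P(X ≤ k).

Using the CDF:
P(X ≤ 4) = 0.681903

This means there's approximately a 68.2% chance that X is at most 4.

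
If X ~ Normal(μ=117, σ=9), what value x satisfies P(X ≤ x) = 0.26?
111.2099

We have X ~ Normal(μ=117, σ=9).

We want to find x such that P(X ≤ x) = 0.26.

This is the 26th percentile, which means 26% of values fall below this point.

Using the inverse CDF (quantile function):
x = F⁻¹(0.26) = 111.2099

Verification: P(X ≤ 111.2099) = 0.26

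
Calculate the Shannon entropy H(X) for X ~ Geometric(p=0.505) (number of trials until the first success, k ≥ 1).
1.3725 nats

We have X ~ Geometric(p=0.505) (number of trials until the first success, k ≥ 1).

The Shannon entropy measures the uncertainty or information content of the distribution.

For a Geometric distribution with p=0.505 (number of trials until the first success, k ≥ 1):
H(X) = 1.3725 nats

(In bits, this would be 1.9801 bits.)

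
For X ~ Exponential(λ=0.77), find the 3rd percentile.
0.0396

We have X ~ Exponential(λ=0.77).

We want to find x such that P(X ≤ x) = 0.03.

This is the 3rd percentile, which means 3% of values fall below this point.

Using the inverse CDF (quantile function):
x = F⁻¹(0.03) = 0.0396

Verification: P(X ≤ 0.0396) = 0.03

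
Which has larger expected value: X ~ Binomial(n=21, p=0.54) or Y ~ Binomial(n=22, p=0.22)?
X has larger mean (11.3400 > 4.8400)

Compute the expected value for each distribution:

X ~ Binomial(n=21, p=0.54):
E[X] = 11.3400

Y ~ Binomial(n=22, p=0.22):
E[Y] = 4.8400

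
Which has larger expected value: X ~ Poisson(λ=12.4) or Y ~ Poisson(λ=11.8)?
X has larger mean (12.4000 > 11.8000)

Compute the expected value for each distribution:

X ~ Poisson(λ=12.4):
E[X] = 12.4000

Y ~ Poisson(λ=11.8):
E[Y] = 11.8000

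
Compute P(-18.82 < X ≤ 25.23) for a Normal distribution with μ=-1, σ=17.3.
0.783772

We have X ~ Normal(μ=-1, σ=17.3).

To find P(-18.82 < X ≤ 25.23), we use:
P(-18.82 < X ≤ 25.23) = P(X ≤ 25.23) - P(X ≤ -18.82)
                 = F(25.23) - F(-18.82)
                 = 0.935264 - 0.151491
                 = 0.783772

So there's approximately a 78.4% chance that X falls in this range.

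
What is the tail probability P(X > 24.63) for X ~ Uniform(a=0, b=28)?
0.120357

We have X ~ Uniform(a=0, b=28).

P(X > 24.63) = 1 - P(X ≤ 24.63)
                = 1 - F(24.63)
                = 1 - 0.879643
                = 0.120357

So there's approximately a 12.0% chance that X exceeds 24.63.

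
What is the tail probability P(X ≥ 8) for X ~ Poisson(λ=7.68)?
0.501554

We have X ~ Poisson(λ=7.68).

For discrete distributions, P(X ≥ 8) = 1 - P(X ≤ 7).

P(X ≤ 7) = 0.498446
P(X ≥ 8) = 1 - 0.498446 = 0.501554

So there's approximately a 50.2% chance that X is at least 8.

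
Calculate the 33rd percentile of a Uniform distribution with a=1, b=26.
9.2500

We have X ~ Uniform(a=1, b=26).

We want to find x such that P(X ≤ x) = 0.33.

This is the 33rd percentile, which means 33% of values fall below this point.

Using the inverse CDF (quantile function):
x = F⁻¹(0.33) = 9.2500

Verification: P(X ≤ 9.2500) = 0.33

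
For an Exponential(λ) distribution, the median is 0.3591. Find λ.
λ = 1.9302

For X ~ Exponential(λ), the CDF is F(x) = 1 - e^(-λx).
The median m satisfies F(m) = 0.5:
1 - e^(-λm) = 0.5
e^(-λm) = 0.5
λm = ln(2)
m = ln(2) / λ

Given m = 0.3591:
λ = ln(2) / 0.3591 = 0.693147 / 0.3591 = 1.9302

Verification: ln(2) / 1.9302 = 0.3591 ✓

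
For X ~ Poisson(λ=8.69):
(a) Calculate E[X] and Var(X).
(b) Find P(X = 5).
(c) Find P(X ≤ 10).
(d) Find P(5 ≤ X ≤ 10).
(a) E[X] = 8.6900, Var(X) = 8.6900
(b) P(X = 5) = 0.069486
(c) P(X ≤ 10) = 0.742050
(d) P(5 ≤ X ≤ 10) = 0.675683

We have X ~ Poisson(λ=8.69).

(a) Moments:
E[X] = 8.6900
Var(X) = 8.6900
σ = √Var(X) = 2.9479

(b) Point probability using PMF:
P(X = 5) = 0.069486

(c) Cumulative probability using CDF:
P(X ≤ 10) = F(10) = 0.742050

(d) Range probability:
P(5 ≤ X ≤ 10) = P(X ≤ 10) - P(X ≤ 4)
                   = F(10) - F(4)
                   = 0.742050 - 0.066367
                   = 0.675683

This means approximately 67.6% of outcomes fall in the interval [5, 10].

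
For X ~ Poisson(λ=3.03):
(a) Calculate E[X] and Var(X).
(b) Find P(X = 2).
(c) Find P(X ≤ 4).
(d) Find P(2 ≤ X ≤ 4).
(a) E[X] = 3.0300, Var(X) = 3.0300
(b) P(X = 2) = 0.221791
(c) P(X ≤ 4) = 0.810197
(d) P(2 ≤ X ≤ 4) = 0.615485

We have X ~ Poisson(λ=3.03).

(a) Moments:
E[X] = 3.0300
Var(X) = 3.0300
σ = √Var(X) = 1.7407

(b) Point probability using PMF:
P(X = 2) = 0.221791

(c) Cumulative probability using CDF:
P(X ≤ 4) = F(4) = 0.810197

(d) Range probability:
P(2 ≤ X ≤ 4) = P(X ≤ 4) - P(X ≤ 1)
                   = F(4) - F(1)
                   = 0.810197 - 0.194712
                   = 0.615485

This means approximately 61.5% of outcomes fall in the interval [2, 4].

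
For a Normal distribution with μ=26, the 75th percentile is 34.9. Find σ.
σ = 13.1952

For X ~ Normal(μ, σ), the p-th percentile satisfies x = μ + z_p × σ,
where z_p = Φ⁻¹(p) is the standard normal quantile.

Step 1: z_{0.75} = Φ⁻¹(0.75) = 0.6745

Step 2: Solve for σ:
34.9 = 26 + 0.6745 × σ
σ = (34.9 - 26) / 0.6745
σ = 8.90 / 0.6745
σ = 13.1952

Verification: μ + z × σ = 26 + 0.6745 × 13.1952 = 34.90 ✓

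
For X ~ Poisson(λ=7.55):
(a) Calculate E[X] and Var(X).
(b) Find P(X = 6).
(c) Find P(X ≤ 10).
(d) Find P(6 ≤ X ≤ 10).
(a) E[X] = 7.5500, Var(X) = 7.5500
(b) P(X = 6) = 0.135340
(c) P(X ≤ 10) = 0.857911
(d) P(6 ≤ X ≤ 10) = 0.621898

We have X ~ Poisson(λ=7.55).

(a) Moments:
E[X] = 7.5500
Var(X) = 7.5500
σ = √Var(X) = 2.7477

(b) Point probability using PMF:
P(X = 6) = 0.135340

(c) Cumulative probability using CDF:
P(X ≤ 10) = F(10) = 0.857911

(d) Range probability:
P(6 ≤ X ≤ 10) = P(X ≤ 10) - P(X ≤ 5)
                   = F(10) - F(5)
                   = 0.857911 - 0.236013
                   = 0.621898

This means approximately 62.2% of outcomes fall in the interval [6, 10].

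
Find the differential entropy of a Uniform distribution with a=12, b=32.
2.9957 nats

We have X ~ Uniform(a=12, b=32).

The differential entropy measures the uncertainty or information content of the distribution.

For a Uniform distribution with a=12, b=32:
h(X) = 2.9957 nats

(In bits, this would be 4.3219 bits.)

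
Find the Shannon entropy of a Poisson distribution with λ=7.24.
2.3962 nats

We have X ~ Poisson(λ=7.24).

The Shannon entropy measures the uncertainty or information content of the distribution.

For a Poisson distribution with λ=7.24:
H(X) = 2.3962 nats

(In bits, this would be 3.4570 bits.)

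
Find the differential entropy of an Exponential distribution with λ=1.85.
0.3848 nats

We have X ~ Exponential(λ=1.85).

The differential entropy measures the uncertainty or information content of the distribution.

For an Exponential distribution with λ=1.85:
h(X) = 0.3848 nats

(In bits, this would be 0.5552 bits.)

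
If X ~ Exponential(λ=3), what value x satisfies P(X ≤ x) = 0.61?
0.3139

We have X ~ Exponential(λ=3).

We want to find x such that P(X ≤ x) = 0.61.

This is the 61st percentile, which means 61% of values fall below this point.

Using the inverse CDF (quantile function):
x = F⁻¹(0.61) = 0.3139

Verification: P(X ≤ 0.3139) = 0.61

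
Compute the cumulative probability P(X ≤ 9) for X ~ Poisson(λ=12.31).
0.216357

We have X ~ Poisson(λ=12.31).

The CDF gives us P(X ≤ k).

Using the CDF:
P(X ≤ 9) = 0.216357

This means there's approximately a 21.6% chance that X is at most 9.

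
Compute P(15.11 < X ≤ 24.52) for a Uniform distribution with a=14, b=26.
0.784167

We have X ~ Uniform(a=14, b=26).

To find P(15.11 < X ≤ 24.52), we use:
P(15.11 < X ≤ 24.52) = P(X ≤ 24.52) - P(X ≤ 15.11)
                 = F(24.52) - F(15.11)
                 = 0.876667 - 0.092500
                 = 0.784167

So there's approximately a 78.4% chance that X falls in this range.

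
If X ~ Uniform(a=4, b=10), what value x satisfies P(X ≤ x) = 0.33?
5.9800

We have X ~ Uniform(a=4, b=10).

We want to find x such that P(X ≤ x) = 0.33.

This is the 33rd percentile, which means 33% of values fall below this point.

Using the inverse CDF (quantile function):
x = F⁻¹(0.33) = 5.9800

Verification: P(X ≤ 5.9800) = 0.33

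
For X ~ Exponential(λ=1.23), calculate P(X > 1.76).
0.114773

We have X ~ Exponential(λ=1.23).

P(X > 1.76) = 1 - P(X ≤ 1.76)
                = 1 - F(1.76)
                = 1 - 0.885227
                = 0.114773

So there's approximately a 11.5% chance that X exceeds 1.76.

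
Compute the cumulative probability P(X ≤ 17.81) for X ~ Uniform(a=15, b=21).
0.468333

We have X ~ Uniform(a=15, b=21).

The CDF gives us P(X ≤ k).

Using the CDF:
P(X ≤ 17.81) = 0.468333

This means there's approximately a 46.8% chance that X is at most 17.81.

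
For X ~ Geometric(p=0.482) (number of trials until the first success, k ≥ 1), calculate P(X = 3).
0.129332

We have X ~ Geometric(p=0.482) (number of trials until the first success, k ≥ 1).

For a Geometric distribution, the PMF gives us the probability of each outcome.

Using the PMF formula:
P(X = 3) = 0.129332

Rounded to 4 decimal places: 0.1293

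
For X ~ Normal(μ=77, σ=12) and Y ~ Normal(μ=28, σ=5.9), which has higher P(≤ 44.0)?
Y has higher probability (P(Y ≤ 44.0) = 0.9967 > P(X ≤ 44.0) = 0.0030)

Compute P(≤ 44.0) for each distribution:

X ~ Normal(μ=77, σ=12):
P(X ≤ 44.0) = 0.0030

Y ~ Normal(μ=28, σ=5.9):
P(Y ≤ 44.0) = 0.9967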